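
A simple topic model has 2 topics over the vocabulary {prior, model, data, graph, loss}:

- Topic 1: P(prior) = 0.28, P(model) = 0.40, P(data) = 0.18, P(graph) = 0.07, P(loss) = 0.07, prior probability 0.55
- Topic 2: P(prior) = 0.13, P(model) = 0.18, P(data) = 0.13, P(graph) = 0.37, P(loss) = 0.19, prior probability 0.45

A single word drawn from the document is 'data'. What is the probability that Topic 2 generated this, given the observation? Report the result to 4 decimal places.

0.3714

Apply Bayes' rule: the posterior for each component is proportional to its prior times its likelihood at x.
Component likelihoods at x = 'data':
  L_1 = 0.18
  L_2 = 0.13
Weight by the priors:
  w_1·L_1 = 0.55 × 0.18 = 0.099
  w_2·L_2 = 0.45 × 0.13 = 0.0585
Marginal: 0.099 + 0.0585 = 0.1575
P(Topic 2 | 'data') = 0.0585 / 0.1575 ≈ 0.3714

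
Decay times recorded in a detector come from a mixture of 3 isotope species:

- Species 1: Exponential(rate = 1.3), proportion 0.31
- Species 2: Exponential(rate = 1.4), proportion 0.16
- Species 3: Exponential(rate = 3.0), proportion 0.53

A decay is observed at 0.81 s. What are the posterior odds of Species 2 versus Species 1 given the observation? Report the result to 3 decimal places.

0.513

The posterior odds equal the prior odds times the likelihood ratio: (w_i/w_j)·(f_i(x)/f_j(x)).
Evaluate each component's likelihood at the observed value:
  L_1 = 1.3·e^(−1.3·0.81) = 1.3·e^(−1.0530) = 0.453556
  L_2 = 1.4·e^(−1.4·0.81) = 1.4·e^(−1.1340) = 0.450441
  L_3 = 3.0·e^(−3.0·0.81) = 3.0·e^(−2.4300) = 0.26411
Posterior odds = (w_2·L_2) / (w_1·L_1) = (0.16·0.450441) / (0.31·0.453556) = 0.0720706 / 0.140602 ≈ 0.513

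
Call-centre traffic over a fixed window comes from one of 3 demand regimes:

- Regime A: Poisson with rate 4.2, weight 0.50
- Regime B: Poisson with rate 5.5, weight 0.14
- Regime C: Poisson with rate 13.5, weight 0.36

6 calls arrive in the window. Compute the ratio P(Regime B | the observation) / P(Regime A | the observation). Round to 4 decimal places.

0.3848

Since P(k|x) ∝ π_k f_k(x), the posterior odds are π_i f_i(x) / (π_j f_j(x)).
Evaluate each component's likelihood at the observed value:
  L_A = 0.114321
  L_B = 0.157117
  L_C = 0.0115264
Odds = (0.14/0.50) × (0.157117/0.114321) = 0.28 × 1.37435 ≈ 0.3848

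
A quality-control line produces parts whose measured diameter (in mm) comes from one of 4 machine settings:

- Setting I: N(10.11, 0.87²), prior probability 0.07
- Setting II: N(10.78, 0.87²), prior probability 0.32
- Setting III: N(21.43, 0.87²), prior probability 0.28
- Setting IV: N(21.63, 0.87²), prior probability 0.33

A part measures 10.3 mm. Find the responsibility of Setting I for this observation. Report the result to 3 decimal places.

Apply Bayes' rule: the posterior for each component is proportional to its prior times its likelihood at x.
Normal densities:
  L_I = 0.447748
  L_II = 0.393814
  L_III = 1.3253e-36
  L_IV = 6.81716e-38
Weight by the priors:
  π_I·L_I = 0.07 × 0.447748 = 0.0313424
  π_II·L_II = 0.32 × 0.393814 = 0.126021
  π_III·L_III = 0.28 × 1.3253e-36 = 3.71084e-37
  π_IV·L_IV = 0.33 × 6.81716e-38 = 2.24966e-38
Normaliser: 0.0313424 + 0.126021 + 3.71084e-37 + 2.24966e-38 = 0.157363
So the posterior for Setting I is 0.0313424 / 0.157363 ≈ 0.199.

0.199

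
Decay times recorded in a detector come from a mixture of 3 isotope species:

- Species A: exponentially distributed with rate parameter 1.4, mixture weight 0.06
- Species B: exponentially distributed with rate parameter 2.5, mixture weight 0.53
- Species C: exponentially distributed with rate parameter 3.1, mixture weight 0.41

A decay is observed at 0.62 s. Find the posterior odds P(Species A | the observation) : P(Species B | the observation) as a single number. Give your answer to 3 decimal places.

Only the two components matter; the odds are (w_i f_i(x)) / (w_j f_j(x)).
Evaluate each component's likelihood at the observed value:
  L_A = 1.4·e^(−1.4·0.62) = 1.4·e^(−0.8680) = 0.587706
  L_B = 2.5·e^(−2.5·0.62) = 2.5·e^(−1.5500) = 0.53062
  L_C = 3.1·e^(−3.1·0.62) = 3.1·e^(−1.9220) = 0.453574
Odds = (0.06/0.53) × (0.587706/0.53062) = 0.113208 × 1.10758 ≈ 0.125

0.125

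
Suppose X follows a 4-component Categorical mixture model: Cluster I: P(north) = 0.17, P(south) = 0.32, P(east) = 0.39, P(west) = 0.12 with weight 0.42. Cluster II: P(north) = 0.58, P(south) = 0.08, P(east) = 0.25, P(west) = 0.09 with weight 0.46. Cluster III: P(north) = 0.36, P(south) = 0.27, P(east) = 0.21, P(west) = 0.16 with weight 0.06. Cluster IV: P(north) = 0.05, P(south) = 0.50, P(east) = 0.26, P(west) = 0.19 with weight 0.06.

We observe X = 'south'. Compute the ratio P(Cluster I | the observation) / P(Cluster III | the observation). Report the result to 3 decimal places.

8.296

Since P(k|x) ∝ π_k f_k(x), the posterior odds are π_i f_i(x) / (π_j f_j(x)).
Evaluate each component's likelihood at the observed value:
  L_I = 0.32
  L_II = 0.08
  L_III = 0.27
  L_IV = 0.5
0.1344 / 0.0162 ≈ 8.296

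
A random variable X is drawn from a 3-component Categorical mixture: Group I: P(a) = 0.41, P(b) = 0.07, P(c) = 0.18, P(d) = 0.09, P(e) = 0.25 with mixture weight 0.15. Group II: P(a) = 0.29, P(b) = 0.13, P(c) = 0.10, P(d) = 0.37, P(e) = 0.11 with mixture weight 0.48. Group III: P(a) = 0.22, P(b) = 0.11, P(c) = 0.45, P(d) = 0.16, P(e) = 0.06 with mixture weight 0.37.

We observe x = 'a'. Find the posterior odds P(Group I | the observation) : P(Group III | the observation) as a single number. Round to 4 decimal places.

0.7555

Posterior odds = (π_i f_i(x)) / (π_j f_j(x)); the normalising sum cancels.
Component likelihoods at x = 'a':
  L_I = P(a | comp) = 0.41
  L_II = P(a | comp) = 0.29
  L_III = P(a | comp) = 0.22
Odds = (0.15/0.37) × (0.41/0.22) = 0.405405 × 1.86364 ≈ 0.7555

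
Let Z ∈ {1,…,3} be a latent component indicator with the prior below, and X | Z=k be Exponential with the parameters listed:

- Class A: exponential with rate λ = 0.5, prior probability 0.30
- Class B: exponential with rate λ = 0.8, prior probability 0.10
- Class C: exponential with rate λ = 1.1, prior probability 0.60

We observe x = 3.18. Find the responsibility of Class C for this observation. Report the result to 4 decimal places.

The responsibility of component k is π_k f_k(x) divided by Σ_j π_j f_j(x).
Evaluate each component's likelihood at the observed value:
  L_A = 0.101963
  L_B = 0.0628413
  L_C = 0.0332836
Weight by the priors:
  π_A·L_A = 0.30 × 0.101963 = 0.0305888
  π_B·L_B = 0.10 × 0.0628413 = 0.00628413
  π_C·L_C = 0.60 × 0.0332836 = 0.0199702
Evidence: 0.0305888 + 0.00628413 + 0.0199702 = 0.0568431
P(Class C | x) ≈ 0.3513

0.3513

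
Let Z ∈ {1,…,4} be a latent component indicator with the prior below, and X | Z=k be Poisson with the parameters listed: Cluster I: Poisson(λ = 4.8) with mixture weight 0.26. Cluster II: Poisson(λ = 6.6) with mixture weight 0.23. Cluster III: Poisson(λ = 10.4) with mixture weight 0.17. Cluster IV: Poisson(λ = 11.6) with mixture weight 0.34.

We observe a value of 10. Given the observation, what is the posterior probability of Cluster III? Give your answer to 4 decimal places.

0.2764

P(component k | x) = π_k·f_k(x) / marginal(x), where marginal(x) = Σ_j π_j·f_j(x).
Evaluate each component's likelihood at the observed value:
  f_I = e^(−4.8)·4.8^10/10! = 0.0147243
  f_II = e^(−6.6)·6.6^10/10! = 0.058794
  f_III = e^(−10.4)·10.4^10/10! = 0.124139
  f_IV = e^(−11.6)·11.6^10/10! = 0.11143
Unnormalised posteriors:
  π_I·f_I = 0.26 × 0.0147243 = 0.00382833
  π_II·f_II = 0.23 × 0.058794 = 0.0135226
  π_III·f_III = 0.17 × 0.124139 = 0.0211036
  π_IV·f_IV = 0.34 × 0.11143 = 0.0378861
Evidence: 0.00382833 + 0.0135226 + 0.0211036 + 0.0378861 = 0.0763406
P(Cluster III | 10) ≈ 0.2764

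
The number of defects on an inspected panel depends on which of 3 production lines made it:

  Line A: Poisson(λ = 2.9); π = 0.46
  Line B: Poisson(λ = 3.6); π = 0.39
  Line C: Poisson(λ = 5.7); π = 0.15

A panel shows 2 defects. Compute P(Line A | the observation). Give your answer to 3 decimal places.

P(component k | x) = P(Z=k)·f_k(x) / marginal(x), where marginal(x) = Σ_j P(Z=j)·f_j(x).
Evaluate each component's likelihood at the observed value:
  p_A = 0.231373
  p_B = 0.177058
  p_C = 0.0543552
Prior × likelihood for each component:
  P(Z=A)·p_A = 0.46 × 0.231373 = 0.106431
  P(Z=B)·p_B = 0.39 × 0.177058 = 0.0690525
  P(Z=C)·p_C = 0.15 × 0.0543552 = 0.00815328
Evidence: 0.106431 + 0.0690525 + 0.00815328 = 0.183637
P(Line A | x) = 0.106431 / 0.183637 ≈ 0.580

0.580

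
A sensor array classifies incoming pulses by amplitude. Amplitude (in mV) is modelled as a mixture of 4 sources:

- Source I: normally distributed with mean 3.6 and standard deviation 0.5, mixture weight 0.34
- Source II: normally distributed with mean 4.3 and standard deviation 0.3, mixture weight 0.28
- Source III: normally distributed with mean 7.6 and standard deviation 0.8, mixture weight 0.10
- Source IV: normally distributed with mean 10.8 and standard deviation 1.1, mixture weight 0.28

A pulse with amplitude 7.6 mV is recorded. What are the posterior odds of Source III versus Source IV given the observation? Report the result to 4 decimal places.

33.7925

Posterior odds = (P(Z=i) f_i(x)) / (P(Z=j) f_j(x)); the normalising sum cancels.
Evaluate each component's likelihood at the observed value:
  f_I = (1/(0.5·√(2π)))·exp(−(7.6−3.6)²/(2·0.5²)) = 0.797885·exp(-32.00000) = 1.01045e-14
  f_II = (1/(0.3·√(2π)))·exp(−(7.6−4.3)²/(2·0.3²)) = 1.329808·exp(-60.50000) = 7.06273e-27
  f_III = (1/(0.8·√(2π)))·exp(−(7.6−7.6)²/(2·0.8²)) = 0.498678·exp(-0.00000) = 0.498678
  f_IV = (1/(1.1·√(2π)))·exp(−(7.6−10.8)²/(2·1.1²)) = 0.362675·exp(-4.23140) = 0.00527038
Posterior odds = (P(Z=III)·f_III) / (P(Z=IV)·f_IV) = (0.10·0.498678) / (0.28·0.00527038) = 0.0498678 / 0.00147571 ≈ 33.7925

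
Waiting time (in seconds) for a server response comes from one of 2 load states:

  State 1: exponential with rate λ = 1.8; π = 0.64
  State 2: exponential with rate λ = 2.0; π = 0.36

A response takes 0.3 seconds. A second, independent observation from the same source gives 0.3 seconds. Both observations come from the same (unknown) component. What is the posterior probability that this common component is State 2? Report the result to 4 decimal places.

0.3812

P(component k | x) = π_k·f_k(x) / marginal(x), where marginal(x) = Σ_j π_j·f_j(x).
Since both observations come from the same component, the likelihood for component k is f_k(x₁)·f_k(x₂).
  L_1 = [1.04895] × [1.04895] = 1.10029
  L_2 = [1.09762] × [1.09762] = 1.20478
Unnormalised posteriors:
  π_1·L_1 = 0.64 × 1.10029 = 0.704185
  π_2·L_2 = 0.36 × 1.20478 = 0.43372
Denominator: 0.704185 + 0.43372 = 1.1379
So the posterior for State 2 is 0.43372 / 1.1379 ≈ 0.3812.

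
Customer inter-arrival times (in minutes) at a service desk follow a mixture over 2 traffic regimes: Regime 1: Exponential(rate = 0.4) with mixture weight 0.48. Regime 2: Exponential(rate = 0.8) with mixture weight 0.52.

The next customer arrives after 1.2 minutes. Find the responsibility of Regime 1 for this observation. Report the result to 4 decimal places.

The responsibility of component k is π_k f_k(x) divided by Σ_j π_j f_j(x).
Exponential densities:
  f_1 = 0.4·e^(−0.4·1.2) = 0.4·e^(−0.4800) = 0.247513
  f_2 = 0.8·e^(−0.8·1.2) = 0.8·e^(−0.9600) = 0.306314
Unnormalised posteriors:
  π_1·f_1 = 0.48 × 0.247513 = 0.118806
  π_2·f_2 = 0.52 × 0.306314 = 0.159283
Sum: 0.118806 + 0.159283 = 0.27809
Responsibility of Regime 1: 0.118806 / 0.27809 ≈ 0.4272

0.4272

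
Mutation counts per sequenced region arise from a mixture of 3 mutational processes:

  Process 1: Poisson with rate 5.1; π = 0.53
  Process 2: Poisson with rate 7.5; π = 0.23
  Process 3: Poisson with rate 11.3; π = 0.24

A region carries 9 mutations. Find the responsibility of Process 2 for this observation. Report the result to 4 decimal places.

Posterior ∝ prior × likelihood, so P(k | x) ∝ π_k f_k(x); normalise over all components.
Evaluate each component's likelihood at the observed value:
  f_1 = 0.0392163
  f_2 = 0.11444
  f_3 = 0.102427
Prior × likelihood for each component:
  π_1·f_1 = 0.53 × 0.0392163 = 0.0207846
  π_2·f_2 = 0.23 × 0.11444 = 0.0263213
  π_3·f_3 = 0.24 × 0.102427 = 0.0245825
Evidence: 0.0207846 + 0.0263213 + 0.0245825 = 0.0716885
Responsibility of Process 2: 0.0263213 / 0.0716885 ≈ 0.3672

0.3672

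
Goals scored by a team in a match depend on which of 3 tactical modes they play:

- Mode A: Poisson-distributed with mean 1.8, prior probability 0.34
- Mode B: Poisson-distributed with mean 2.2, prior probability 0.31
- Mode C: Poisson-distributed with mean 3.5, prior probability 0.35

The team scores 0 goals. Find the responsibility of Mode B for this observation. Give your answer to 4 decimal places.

By Bayes' theorem, P(k | x) = P(Z=k) f_k(x) / Σ_j P(Z=j) f_j(x).
Component likelihoods at x = 0 goals:
  L_A = 0.165299
  L_B = 0.110803
  L_C = 0.0301974
Weight by the priors:
  P(Z=A)·L_A = 0.34 × 0.165299 = 0.0562016
  P(Z=B)·L_B = 0.31 × 0.110803 = 0.034349
  P(Z=C)·L_C = 0.35 × 0.0301974 = 0.0105691
Marginal: 0.0562016 + 0.034349 + 0.0105691 = 0.10112
P(Mode B | data) ≈ 0.3397

0.3397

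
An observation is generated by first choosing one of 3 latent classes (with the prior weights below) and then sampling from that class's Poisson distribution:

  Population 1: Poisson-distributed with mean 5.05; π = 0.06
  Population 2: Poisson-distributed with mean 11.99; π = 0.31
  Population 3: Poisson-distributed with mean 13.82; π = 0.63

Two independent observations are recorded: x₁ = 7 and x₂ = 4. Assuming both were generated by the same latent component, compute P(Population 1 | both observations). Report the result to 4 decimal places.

By Bayes' theorem, P(k | x) = P(Z=k) f_k(x) / Σ_j P(Z=j) f_j(x).
Since both observations come from the same component, the likelihood for component k is f_k(x₁)·f_k(x₂).
  p_1 = [0.106518] × [0.173687] = 0.0185007
  p_2 = [0.0438645] × [0.0053441] = 0.000234416
  p_3 = [0.0190185] × [0.00151311] = 2.87771e-05
Weight by the priors:
  P(Z=1)·p_1 = 0.06 × 0.0185007 = 0.00111004
  P(Z=2)·p_2 = 0.31 × 0.000234416 = 7.2669e-05
  P(Z=3)·p_3 = 0.63 × 2.87771e-05 = 1.81296e-05
Marginal: 0.00111004 + 7.2669e-05 + 1.81296e-05 = 0.00120084
Responsibility of Population 1: 0.00111004 / 0.00120084 ≈ 0.9244

0.9244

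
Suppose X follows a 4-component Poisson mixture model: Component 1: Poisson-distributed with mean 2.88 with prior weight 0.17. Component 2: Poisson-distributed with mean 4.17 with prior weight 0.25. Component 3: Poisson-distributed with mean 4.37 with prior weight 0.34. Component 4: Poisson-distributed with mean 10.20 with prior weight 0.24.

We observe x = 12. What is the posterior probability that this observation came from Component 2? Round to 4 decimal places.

P(component k | x) = π_k·f_k(x) / marginal(x), where marginal(x) = Σ_j π_j·f_j(x).
Poisson probabilities:
  f_1 = e^(−2.88)·2.88^12/12! = 3.81597e-05
  f_2 = e^(−4.17)·4.17^12/12! = 0.000891842
  f_3 = e^(−4.37)·4.37^12/12! = 0.00128107
  f_4 = e^(−10.20)·10.20^12/12! = 0.098415
Weight by the priors:
  π_1·f_1 = 0.17 × 3.81597e-05 = 6.48715e-06
  π_2·f_2 = 0.25 × 0.000891842 = 0.00022296
  π_3·f_3 = 0.34 × 0.00128107 = 0.000435564
  π_4·f_4 = 0.24 × 0.098415 = 0.0236196
Denominator: 6.48715e-06 + 0.00022296 + 0.000435564 + 0.0236196 = 0.0242846
P(Component 2 | 12) = 0.00022296 / 0.0242846 ≈ 0.0092

0.0092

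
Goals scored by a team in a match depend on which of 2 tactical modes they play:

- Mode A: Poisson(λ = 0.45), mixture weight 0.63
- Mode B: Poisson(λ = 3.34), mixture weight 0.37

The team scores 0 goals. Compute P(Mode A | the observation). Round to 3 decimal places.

P(component k | x) = w_k·f_k(x) / marginal(x), where marginal(x) = Σ_j w_j·f_j(x).
Component likelihoods at x = 0 goals:
  L_A = 0.637628
  L_B = 0.035437
Weight by the priors:
  w_A·L_A = 0.63 × 0.637628 = 0.401706
  w_B·L_B = 0.37 × 0.035437 = 0.0131117
Normaliser: 0.401706 + 0.0131117 = 0.414817
P(Mode A | 0 goals) = 0.401706 / 0.414817 ≈ 0.968

0.968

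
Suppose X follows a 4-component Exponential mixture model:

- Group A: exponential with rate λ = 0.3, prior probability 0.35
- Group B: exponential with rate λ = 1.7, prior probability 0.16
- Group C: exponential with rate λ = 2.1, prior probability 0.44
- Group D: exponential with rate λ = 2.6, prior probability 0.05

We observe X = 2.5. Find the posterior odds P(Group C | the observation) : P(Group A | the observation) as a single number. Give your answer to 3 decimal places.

The posterior odds equal the prior odds times the likelihood ratio: (P(Z=i)/P(Z=j))·(f_i(x)/f_j(x)).
Component likelihoods at x = 2.5:
  L_A = 0.3·e^(−0.3·2.5) = 0.3·e^(−0.7500) = 0.14171
  L_B = 1.7·e^(−1.7·2.5) = 1.7·e^(−4.2500) = 0.0242492
  L_C = 2.1·e^(−2.1·2.5) = 2.1·e^(−5.2500) = 0.0110198
  L_D = 2.6·e^(−2.6·2.5) = 2.6·e^(−6.5000) = 0.00390894
Posterior odds = (P(Z=C)·L_C) / (P(Z=A)·L_A) = (0.44·0.0110198) / (0.35·0.14171) = 0.00484871 / 0.0495985 ≈ 0.098

0.098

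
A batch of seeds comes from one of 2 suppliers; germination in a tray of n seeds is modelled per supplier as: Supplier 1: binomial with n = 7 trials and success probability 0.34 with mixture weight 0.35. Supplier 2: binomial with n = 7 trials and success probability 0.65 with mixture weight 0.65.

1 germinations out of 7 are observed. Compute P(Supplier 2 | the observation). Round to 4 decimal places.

0.0732

By Bayes' theorem, P(k | x) = P(Z=k) f_k(x) / Σ_j P(Z=j) f_j(x).
Binomial probabilities:
  p_1 = C(7,1)·0.34^1·0.66^6 = 7·0.34·0.082654 = 0.196716
  p_2 = C(7,1)·0.65^1·0.35^6 = 7·0.65·0.00183827 = 0.00836411
Multiply by the mixture weights:
  P(Z=1)·p_1 = 0.35 × 0.196716 = 0.0688507
  P(Z=2)·p_2 = 0.65 × 0.00836411 = 0.00543667
Sum: 0.0688507 + 0.00543667 = 0.0742874
Responsibility of Supplier 2: 0.00543667 / 0.0742874 ≈ 0.0732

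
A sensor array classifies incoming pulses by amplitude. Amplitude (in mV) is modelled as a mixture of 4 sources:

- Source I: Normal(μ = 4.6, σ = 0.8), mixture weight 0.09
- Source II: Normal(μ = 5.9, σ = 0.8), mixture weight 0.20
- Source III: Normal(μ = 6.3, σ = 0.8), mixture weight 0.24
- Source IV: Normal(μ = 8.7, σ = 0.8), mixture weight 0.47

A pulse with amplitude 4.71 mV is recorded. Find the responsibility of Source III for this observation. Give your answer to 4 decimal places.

0.1766

Posterior ∝ prior × likelihood, so P(k | x) ∝ π_k f_k(x); normalise over all components.
Evaluate each component's likelihood at the observed value:
  p_I = (1/(0.8·√(2π)))·exp(−(4.71−4.6)²/(2·0.8²)) = 0.498678·exp(-0.00945) = 0.493986
  p_II = (1/(0.8·√(2π)))·exp(−(4.71−5.9)²/(2·0.8²)) = 0.498678·exp(-1.10633) = 0.164948
  p_III = (1/(0.8·√(2π)))·exp(−(4.71−6.3)²/(2·0.8²)) = 0.498678·exp(-1.97508) = 0.0691918
  p_IV = (1/(0.8·√(2π)))·exp(−(4.71−8.7)²/(2·0.8²)) = 0.498678·exp(-12.43758) = 1.9781e-06
Unnormalised posteriors:
  π_I·p_I = 0.09 × 0.493986 = 0.0444587
  π_II·p_II = 0.20 × 0.164948 = 0.0329897
  π_III·p_III = 0.24 × 0.0691918 = 0.016606
  π_IV·p_IV = 0.47 × 1.9781e-06 = 9.29708e-07
Sum: 0.0444587 + 0.0329897 + 0.016606 + 9.29708e-07 = 0.0940554
P(Source III | 4.71 mV) ≈ 0.1766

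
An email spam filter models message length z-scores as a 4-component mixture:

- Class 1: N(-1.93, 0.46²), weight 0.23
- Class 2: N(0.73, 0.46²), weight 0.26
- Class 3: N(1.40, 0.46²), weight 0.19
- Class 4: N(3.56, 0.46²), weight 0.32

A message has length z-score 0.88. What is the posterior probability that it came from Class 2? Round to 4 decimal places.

0.7108

The responsibility of component k is w_k f_k(x) divided by Σ_j w_j f_j(x).
Component likelihoods at x = 0.88:
  L_1 = 6.83991e-09
  L_2 = 0.822361
  L_3 = 0.457787
  L_4 = 3.69369e-08
Weight by the priors:
  w_1·L_1 = 0.23 × 6.83991e-09 = 1.57318e-09
  w_2·L_2 = 0.26 × 0.822361 = 0.213814
  w_3·L_3 = 0.19 × 0.457787 = 0.0869795
  w_4·L_4 = 0.32 × 3.69369e-08 = 1.18198e-08
Marginal: 1.57318e-09 + 0.213814 + 0.0869795 + 1.18198e-08 = 0.300793
Responsibility of Class 2: 0.213814 / 0.300793 ≈ 0.7108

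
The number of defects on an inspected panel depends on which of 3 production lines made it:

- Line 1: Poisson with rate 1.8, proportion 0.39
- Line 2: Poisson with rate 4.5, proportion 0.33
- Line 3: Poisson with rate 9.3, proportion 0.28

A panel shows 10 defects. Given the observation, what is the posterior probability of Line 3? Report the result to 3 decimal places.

By Bayes' theorem, P(k | x) = P(Z=k) f_k(x) / Σ_j P(Z=j) f_j(x).
Component likelihoods at x = 10 defects:
  L_1 = 1.62642e-05
  L_2 = 0.0104241
  L_3 = 0.121935
Weight by the priors:
  P(Z=1)·L_1 = 0.39 × 1.62642e-05 = 6.34303e-06
  P(Z=2)·L_2 = 0.33 × 0.0104241 = 0.00343994
  P(Z=3)·L_3 = 0.28 × 0.121935 = 0.0341418
Sum: 6.34303e-06 + 0.00343994 + 0.0341418 = 0.037588
So the posterior for Line 3 is 0.0341418 / 0.037588 ≈ 0.908.

0.908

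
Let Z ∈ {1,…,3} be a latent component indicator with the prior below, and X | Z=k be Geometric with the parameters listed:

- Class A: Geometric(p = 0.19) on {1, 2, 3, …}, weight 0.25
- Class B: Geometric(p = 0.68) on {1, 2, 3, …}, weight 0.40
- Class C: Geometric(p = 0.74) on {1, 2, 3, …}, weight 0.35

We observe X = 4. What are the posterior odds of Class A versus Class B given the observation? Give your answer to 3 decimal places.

2.832

Since P(k|x) ∝ w_k f_k(x), the posterior odds are w_i f_i(x) / (w_j f_j(x)).
Evaluate each component's likelihood at the observed value:
  f_A = 0.100974
  f_B = 0.0222822
  f_C = 0.0130062
0.0252434 / 0.0089129 ≈ 2.832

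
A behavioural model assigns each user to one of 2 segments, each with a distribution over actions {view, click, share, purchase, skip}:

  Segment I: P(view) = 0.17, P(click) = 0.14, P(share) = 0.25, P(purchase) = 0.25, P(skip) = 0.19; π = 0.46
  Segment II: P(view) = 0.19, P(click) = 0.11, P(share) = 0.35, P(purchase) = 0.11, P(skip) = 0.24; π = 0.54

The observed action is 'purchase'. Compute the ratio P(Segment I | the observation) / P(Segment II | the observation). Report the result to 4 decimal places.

Posterior odds = (π_i f_i(x)) / (π_j f_j(x)); the normalising sum cancels.
Component likelihoods at x = 'purchase':
  L_I = 0.25
  L_II = 0.11
0.115 / 0.0594 ≈ 1.9360

1.9360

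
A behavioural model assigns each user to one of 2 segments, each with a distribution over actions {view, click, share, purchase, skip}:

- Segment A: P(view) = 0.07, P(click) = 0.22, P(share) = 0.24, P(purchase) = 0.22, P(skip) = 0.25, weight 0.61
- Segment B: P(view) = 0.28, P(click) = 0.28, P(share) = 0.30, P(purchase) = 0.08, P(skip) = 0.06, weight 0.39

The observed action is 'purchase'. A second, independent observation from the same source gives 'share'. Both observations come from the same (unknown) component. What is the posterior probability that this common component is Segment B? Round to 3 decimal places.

0.225

Apply Bayes' rule: the posterior for each component is proportional to its prior times its likelihood at x.
Since both observations come from the same component, the likelihood for component k is f_k(x₁)·f_k(x₂).
  p_A = [0.22] × [0.24] = 0.0528
  p_B = [0.08] × [0.3] = 0.024
Prior × likelihood for each component:
  P(Z=A)·p_A = 0.61 × 0.0528 = 0.032208
  P(Z=B)·p_B = 0.39 × 0.024 = 0.00936
Marginal: 0.032208 + 0.00936 = 0.041568
P(Segment B | data) = 0.00936 / 0.041568 ≈ 0.225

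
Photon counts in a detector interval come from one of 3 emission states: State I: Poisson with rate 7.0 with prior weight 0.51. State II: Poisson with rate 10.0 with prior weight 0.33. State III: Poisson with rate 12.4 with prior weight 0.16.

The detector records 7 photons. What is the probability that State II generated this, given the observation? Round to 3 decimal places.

0.266

Posterior ∝ prior × likelihood, so P(k | x) ∝ π_k f_k(x); normalise over all components.
Evaluate each component's likelihood at the observed value:
  L_I = e^(−7.0)·7.0^7/7! = 0.149003
  L_II = e^(−10.0)·10.0^7/7! = 0.0900792
  L_III = e^(−12.4)·12.4^7/7! = 0.0368358
Unnormalised posteriors:
  π_I·L_I = 0.51 × 0.149003 = 0.0759914
  π_II·L_II = 0.33 × 0.0900792 = 0.0297261
  π_III·L_III = 0.16 × 0.0368358 = 0.00589372
Normaliser: 0.0759914 + 0.0297261 + 0.00589372 = 0.111611
Responsibility of State II: 0.0297261 / 0.111611 ≈ 0.266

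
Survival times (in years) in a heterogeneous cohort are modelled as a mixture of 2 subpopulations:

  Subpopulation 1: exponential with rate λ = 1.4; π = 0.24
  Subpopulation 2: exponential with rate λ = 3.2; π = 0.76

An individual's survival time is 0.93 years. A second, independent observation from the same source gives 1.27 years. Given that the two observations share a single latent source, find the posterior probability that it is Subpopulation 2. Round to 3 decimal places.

P(component k | x) = π_k·f_k(x) / marginal(x), where marginal(x) = Σ_j π_j·f_j(x).
Since both observations come from the same component, the likelihood for component k is f_k(x₁)·f_k(x₂).
  L_1 = [0.380782] × [0.236566] = 0.0900801
  L_2 = [0.163189] × [0.0549765] = 0.00897154
Prior × likelihood for each component:
  π_1·L_1 = 0.24 × 0.0900801 = 0.0216192
  π_2·L_2 = 0.76 × 0.00897154 = 0.00681837
Normaliser: 0.0216192 + 0.00681837 = 0.0284376
P(Subpopulation 2 | x₁,x₂) = 0.00681837 / 0.0284376 ≈ 0.240

0.240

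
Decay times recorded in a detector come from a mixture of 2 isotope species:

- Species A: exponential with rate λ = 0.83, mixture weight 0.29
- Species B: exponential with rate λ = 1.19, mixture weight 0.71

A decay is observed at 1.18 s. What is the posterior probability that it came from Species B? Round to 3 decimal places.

0.697

P(component k | x) = π_k·f_k(x) / marginal(x), where marginal(x) = Σ_j π_j·f_j(x).
Exponential densities:
  f_A = 0.311695
  f_B = 0.29222
Multiply by the mixture weights:
  π_A·f_A = 0.29 × 0.311695 = 0.0903916
  π_B·f_B = 0.71 × 0.29222 = 0.207477
Marginal: 0.0903916 + 0.207477 = 0.297868
P(Species B | 1.18 s) ≈ 0.697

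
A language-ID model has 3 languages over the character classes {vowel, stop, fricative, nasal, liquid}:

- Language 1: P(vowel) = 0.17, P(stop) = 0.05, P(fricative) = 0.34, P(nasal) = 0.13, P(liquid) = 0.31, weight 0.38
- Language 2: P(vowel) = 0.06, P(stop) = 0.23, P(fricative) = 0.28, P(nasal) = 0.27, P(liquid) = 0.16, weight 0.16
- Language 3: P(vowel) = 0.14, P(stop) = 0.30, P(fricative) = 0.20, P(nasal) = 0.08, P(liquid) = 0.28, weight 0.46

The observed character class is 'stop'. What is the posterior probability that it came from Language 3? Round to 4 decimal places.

0.7121

By Bayes' theorem, P(k | x) = w_k f_k(x) / Σ_j w_j f_j(x).
Component likelihoods at x = 'stop':
  L_1 = P(stop | comp) = 0.05
  L_2 = P(stop | comp) = 0.23
  L_3 = P(stop | comp) = 0.30
Weight by the priors:
  w_1·L_1 = 0.38 × 0.05 = 0.019
  w_2·L_2 = 0.16 × 0.23 = 0.0368
  w_3·L_3 = 0.46 × 0.3 = 0.138
Denominator: 0.019 + 0.0368 + 0.138 = 0.1938
So the posterior for Language 3 is 0.138 / 0.1938 ≈ 0.7121.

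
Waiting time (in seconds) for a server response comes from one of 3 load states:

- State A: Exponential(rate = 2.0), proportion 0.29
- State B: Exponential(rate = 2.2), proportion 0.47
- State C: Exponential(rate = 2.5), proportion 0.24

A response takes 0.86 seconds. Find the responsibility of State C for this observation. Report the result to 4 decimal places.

0.2120

Apply Bayes' rule: the posterior for each component is proportional to its prior times its likelihood at x.
Component likelihoods at x = 0.86 seconds:
  L_A = 2.0·e^(−2.0·0.86) = 2.0·e^(−1.7200) = 0.358132
  L_B = 2.2·e^(−2.2·0.86) = 2.2·e^(−1.8920) = 0.331694
  L_C = 2.5·e^(−2.5·0.86) = 2.5·e^(−2.1500) = 0.29121
Prior × likelihood for each component:
  P(Z=A)·L_A = 0.29 × 0.358132 = 0.103858
  P(Z=B)·L_B = 0.47 × 0.331694 = 0.155896
  P(Z=C)·L_C = 0.24 × 0.29121 = 0.0698905
Marginal: 0.103858 + 0.155896 + 0.0698905 = 0.329645
So the posterior for State C is 0.0698905 / 0.329645 ≈ 0.2120.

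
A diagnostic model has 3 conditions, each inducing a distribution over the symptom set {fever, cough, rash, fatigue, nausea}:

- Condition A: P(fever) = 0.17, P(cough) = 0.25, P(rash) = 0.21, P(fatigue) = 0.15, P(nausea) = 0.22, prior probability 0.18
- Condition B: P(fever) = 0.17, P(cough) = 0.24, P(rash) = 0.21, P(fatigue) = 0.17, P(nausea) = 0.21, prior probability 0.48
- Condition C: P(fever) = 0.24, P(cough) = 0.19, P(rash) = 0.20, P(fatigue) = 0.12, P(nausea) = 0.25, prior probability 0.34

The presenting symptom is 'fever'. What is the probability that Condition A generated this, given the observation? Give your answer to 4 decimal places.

Apply Bayes' rule: the posterior for each component is proportional to its prior times its likelihood at x.
Component likelihoods at x = 'fever':
  f_A = 0.17
  f_B = 0.17
  f_C = 0.24
Prior × likelihood for each component:
  π_A·f_A = 0.18 × 0.17 = 0.0306
  π_B·f_B = 0.48 × 0.17 = 0.0816
  π_C·f_C = 0.34 × 0.24 = 0.0816
Normaliser: 0.0306 + 0.0816 + 0.0816 = 0.1938
Responsibility of Condition A: 0.0306 / 0.1938 ≈ 0.1579

0.1579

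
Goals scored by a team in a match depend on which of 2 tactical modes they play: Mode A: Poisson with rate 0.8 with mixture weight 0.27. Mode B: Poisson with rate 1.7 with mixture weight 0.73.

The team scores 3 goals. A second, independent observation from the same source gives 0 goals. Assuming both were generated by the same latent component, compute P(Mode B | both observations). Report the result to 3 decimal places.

0.811

P(component k | x) = π_k·f_k(x) / marginal(x), where marginal(x) = Σ_j π_j·f_j(x).
Since both observations come from the same component, the likelihood for component k is f_k(x₁)·f_k(x₂).
  L_A = [0.0383427] × [0.449329] = 0.0172285
  L_B = [0.149587] × [0.182684] = 0.0273271
Unnormalised posteriors:
  π_A·L_A = 0.27 × 0.0172285 = 0.0046517
  π_B·L_B = 0.73 × 0.0273271 = 0.0199488
Marginal: 0.0046517 + 0.0199488 = 0.0246005
P(Mode B | x) ≈ 0.811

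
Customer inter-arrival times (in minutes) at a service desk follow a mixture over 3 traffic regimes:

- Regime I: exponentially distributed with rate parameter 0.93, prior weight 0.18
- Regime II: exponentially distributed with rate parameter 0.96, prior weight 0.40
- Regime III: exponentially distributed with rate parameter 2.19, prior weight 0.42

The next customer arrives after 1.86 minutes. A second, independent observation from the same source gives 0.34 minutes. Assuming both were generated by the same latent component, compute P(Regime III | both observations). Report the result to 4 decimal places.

Apply Bayes' rule: the posterior for each component is proportional to its prior times its likelihood at x.
Since both observations come from the same component, the likelihood for component k is f_k(x₁)·f_k(x₂).
  f_I = [0.93·e^(−0.93·1.86) = 0.93·e^(−1.7298) = 0.164907] × [0.67789] = 0.111789
  f_II = [0.96·e^(−0.96·1.86) = 0.96·e^(−1.7856) = 0.160989] × [0.692656] = 0.11151
  f_III = [2.19·e^(−2.19·1.86) = 2.19·e^(−4.0734) = 0.0372725] × [1.04008] = 0.0387666
Prior × likelihood for each component:
  π_I·f_I = 0.18 × 0.111789 = 0.020122
  π_II·f_II = 0.40 × 0.11151 = 0.0446039
  π_III·f_III = 0.42 × 0.0387666 = 0.016282
Denominator: 0.020122 + 0.0446039 + 0.016282 = 0.0810079
P(Regime III | x₁, x₂) = 0.016282 / 0.0810079 ≈ 0.2010

0.2010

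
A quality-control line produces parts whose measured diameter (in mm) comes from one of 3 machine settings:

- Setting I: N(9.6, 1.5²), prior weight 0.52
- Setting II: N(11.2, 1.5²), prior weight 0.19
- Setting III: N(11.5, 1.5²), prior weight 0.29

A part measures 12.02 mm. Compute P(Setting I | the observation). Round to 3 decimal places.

0.245

Apply Bayes' rule: the posterior for each component is proportional to its prior times its likelihood at x.
Evaluate each component's likelihood at the observed value:
  p_I = (1/(1.5·√(2π)))·exp(−(12.02−9.6)²/(2·1.5²)) = 0.265962·exp(-1.30142) = 0.07238
  p_II = (1/(1.5·√(2π)))·exp(−(12.02−11.2)²/(2·1.5²)) = 0.265962·exp(-0.14942) = 0.229048
  p_III = (1/(1.5·√(2π)))·exp(−(12.02−11.5)²/(2·1.5²)) = 0.265962·exp(-0.06009) = 0.250451
Weight by the priors:
  π_I·p_I = 0.52 × 0.07238 = 0.0376376
  π_II·p_II = 0.19 × 0.229048 = 0.043519
  π_III·p_III = 0.29 × 0.250451 = 0.0726308
Evidence: 0.0376376 + 0.043519 + 0.0726308 = 0.153787
So the posterior for Setting I is 0.0376376 / 0.153787 ≈ 0.245.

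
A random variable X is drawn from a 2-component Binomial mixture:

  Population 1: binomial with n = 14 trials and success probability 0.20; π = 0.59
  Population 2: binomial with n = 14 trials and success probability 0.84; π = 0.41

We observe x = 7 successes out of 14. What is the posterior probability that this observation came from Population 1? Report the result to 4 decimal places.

0.8298

P(component k | x) = P(Z=k)·f_k(x) / marginal(x), where marginal(x) = Σ_j P(Z=j)·f_j(x).
Binomial probabilities:
  p_1 = C(14,7)·0.20^7·0.80^7 = 3432·1.28e-05·0.209715 = 0.0092127
  p_2 = C(14,7)·0.84^7·0.16^7 = 3432·0.29509·2.68435e-06 = 0.00271858
Weight by the priors:
  P(Z=1)·p_1 = 0.59 × 0.0092127 = 0.0054355
  P(Z=2)·p_2 = 0.41 × 0.00271858 = 0.00111462
Marginal: 0.0054355 + 0.00111462 = 0.00655011
So the posterior for Population 1 is 0.0054355 / 0.00655011 ≈ 0.8298.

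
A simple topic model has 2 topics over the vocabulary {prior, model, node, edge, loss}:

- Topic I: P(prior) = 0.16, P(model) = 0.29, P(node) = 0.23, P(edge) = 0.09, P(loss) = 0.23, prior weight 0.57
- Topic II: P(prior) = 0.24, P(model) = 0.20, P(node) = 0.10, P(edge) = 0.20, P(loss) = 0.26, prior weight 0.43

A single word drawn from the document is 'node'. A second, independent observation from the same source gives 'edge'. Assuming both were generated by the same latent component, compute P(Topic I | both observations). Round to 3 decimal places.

P(component k | x) = P(Z=k)·f_k(x) / marginal(x), where marginal(x) = Σ_j P(Z=j)·f_j(x).
Since both observations come from the same component, the likelihood for component k is f_k(x₁)·f_k(x₂).
  p_I = [0.23] × [0.09] = 0.0207
  p_II = [0.1] × [0.2] = 0.02
Unnormalised posteriors:
  P(Z=I)·p_I = 0.57 × 0.0207 = 0.011799
  P(Z=II)·p_II = 0.43 × 0.02 = 0.0086
Denominator: 0.011799 + 0.0086 = 0.020399
P(Topic I | data) ≈ 0.578

0.578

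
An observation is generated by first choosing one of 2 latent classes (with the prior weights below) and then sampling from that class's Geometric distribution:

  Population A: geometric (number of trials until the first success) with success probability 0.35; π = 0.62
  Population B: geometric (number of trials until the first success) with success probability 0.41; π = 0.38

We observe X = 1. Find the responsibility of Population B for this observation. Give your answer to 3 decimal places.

0.418

By Bayes' theorem, P(k | x) = w_k f_k(x) / Σ_j w_j f_j(x).
Component likelihoods at x = 1:
  f_A = 0.35·(1−0.35)^0 = 0.35·1 = 0.35
  f_B = 0.41·(1−0.41)^0 = 0.41·1 = 0.41
Unnormalised posteriors:
  w_A·f_A = 0.62 × 0.35 = 0.217
  w_B·f_B = 0.38 × 0.41 = 0.1558
Marginal: 0.217 + 0.1558 = 0.3728
So the posterior for Population B is 0.1558 / 0.3728 ≈ 0.418.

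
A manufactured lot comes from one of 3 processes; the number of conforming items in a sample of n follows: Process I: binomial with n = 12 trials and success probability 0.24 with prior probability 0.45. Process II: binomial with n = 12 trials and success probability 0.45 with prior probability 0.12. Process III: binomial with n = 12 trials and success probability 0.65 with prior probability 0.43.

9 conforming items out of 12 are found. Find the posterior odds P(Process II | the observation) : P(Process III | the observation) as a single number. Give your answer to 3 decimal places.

0.040

Only the two components matter; the odds are (π_i f_i(x)) / (π_j f_j(x)).
Component likelihoods at x = 9 conforming items out of 12:
  f_I = C(12,9)·0.24^9·0.76^3 = 220·2.64181e-06·0.438976 = 0.000255132
  f_II = C(12,9)·0.45^9·0.55^3 = 220·0.000756681·0.166375 = 0.0276964
  f_III = C(12,9)·0.65^9·0.35^3 = 220·0.0207119·0.042875 = 0.195365
Odds = (0.12/0.43) × (0.0276964/0.195365) = 0.27907 × 0.141767 ≈ 0.040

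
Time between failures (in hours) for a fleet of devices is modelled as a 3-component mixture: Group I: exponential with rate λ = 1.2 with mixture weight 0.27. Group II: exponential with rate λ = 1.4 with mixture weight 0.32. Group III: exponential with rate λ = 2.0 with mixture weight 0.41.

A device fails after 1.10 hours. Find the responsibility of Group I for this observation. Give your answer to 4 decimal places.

P(component k | x) = w_k·f_k(x) / marginal(x), where marginal(x) = Σ_j w_j·f_j(x).
Component likelihoods at x = 1.10 hours:
  L_I = 1.2·e^(−1.2·1.10) = 1.2·e^(−1.3200) = 0.320562
  L_II = 1.4·e^(−1.4·1.10) = 1.4·e^(−1.5400) = 0.300134
  L_III = 2.0·e^(−2.0·1.10) = 2.0·e^(−2.2000) = 0.221606
Weight by the priors:
  w_I·L_I = 0.27 × 0.320562 = 0.0865518
  w_II·L_II = 0.32 × 0.300134 = 0.0960427
  w_III·L_III = 0.41 × 0.221606 = 0.0908586
Marginal: 0.0865518 + 0.0960427 + 0.0908586 = 0.273453
Responsibility of Group I: 0.0865518 / 0.273453 ≈ 0.3165

0.3165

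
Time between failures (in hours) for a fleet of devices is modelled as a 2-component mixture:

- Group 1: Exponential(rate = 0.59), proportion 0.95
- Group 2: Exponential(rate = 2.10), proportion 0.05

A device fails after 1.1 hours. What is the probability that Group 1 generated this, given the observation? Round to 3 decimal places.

0.966

Apply Bayes' rule: the posterior for each component is proportional to its prior times its likelihood at x.
Component likelihoods at x = 1.1 hours:
  p_1 = 0.308315
  p_2 = 0.208449
Unnormalised posteriors:
  π_1·p_1 = 0.95 × 0.308315 = 0.292899
  π_2·p_2 = 0.05 × 0.208449 = 0.0104224
Evidence: 0.292899 + 0.0104224 = 0.303322
P(Group 1 | data) = 0.292899 / 0.303322 ≈ 0.966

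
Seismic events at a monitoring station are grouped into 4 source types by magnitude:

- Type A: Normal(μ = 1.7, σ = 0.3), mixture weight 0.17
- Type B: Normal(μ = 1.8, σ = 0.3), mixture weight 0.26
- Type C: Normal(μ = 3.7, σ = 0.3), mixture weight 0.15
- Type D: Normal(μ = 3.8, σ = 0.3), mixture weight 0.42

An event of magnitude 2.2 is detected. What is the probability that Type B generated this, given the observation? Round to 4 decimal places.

0.7160

Apply Bayes' rule: the posterior for each component is proportional to its prior times its likelihood at x.
Normal densities:
  L_A = 0.33159
  L_B = 0.5467
  L_C = 4.95573e-06
  L_D = 8.85434e-07
Unnormalised posteriors:
  π_A·L_A = 0.17 × 0.33159 = 0.0563704
  π_B·L_B = 0.26 × 0.5467 = 0.142142
  π_C·L_C = 0.15 × 4.95573e-06 = 7.4336e-07
  π_D·L_D = 0.42 × 8.85434e-07 = 3.71882e-07
Evidence: 0.0563704 + 0.142142 + 7.4336e-07 + 3.71882e-07 = 0.198514
P(Type B | the observation) = 0.142142 / 0.198514 ≈ 0.7160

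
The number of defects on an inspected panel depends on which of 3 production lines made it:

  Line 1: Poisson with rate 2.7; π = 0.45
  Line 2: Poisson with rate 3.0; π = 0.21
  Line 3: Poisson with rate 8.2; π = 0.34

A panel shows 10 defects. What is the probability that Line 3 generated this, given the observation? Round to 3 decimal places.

0.990

Apply Bayes' rule: the posterior for each component is proportional to its prior times its likelihood at x.
Component likelihoods at x = 10 defects:
  p_1 = 0.000381311
  p_2 = 0.000810151
  p_3 = 0.104031
Prior × likelihood for each component:
  π_1·p_1 = 0.45 × 0.000381311 = 0.00017159
  π_2·p_2 = 0.21 × 0.000810151 = 0.000170132
  π_3·p_3 = 0.34 × 0.104031 = 0.0353704
Evidence: 0.00017159 + 0.000170132 + 0.0353704 = 0.0357121
Responsibility of Line 3: 0.0353704 / 0.0357121 ≈ 0.990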